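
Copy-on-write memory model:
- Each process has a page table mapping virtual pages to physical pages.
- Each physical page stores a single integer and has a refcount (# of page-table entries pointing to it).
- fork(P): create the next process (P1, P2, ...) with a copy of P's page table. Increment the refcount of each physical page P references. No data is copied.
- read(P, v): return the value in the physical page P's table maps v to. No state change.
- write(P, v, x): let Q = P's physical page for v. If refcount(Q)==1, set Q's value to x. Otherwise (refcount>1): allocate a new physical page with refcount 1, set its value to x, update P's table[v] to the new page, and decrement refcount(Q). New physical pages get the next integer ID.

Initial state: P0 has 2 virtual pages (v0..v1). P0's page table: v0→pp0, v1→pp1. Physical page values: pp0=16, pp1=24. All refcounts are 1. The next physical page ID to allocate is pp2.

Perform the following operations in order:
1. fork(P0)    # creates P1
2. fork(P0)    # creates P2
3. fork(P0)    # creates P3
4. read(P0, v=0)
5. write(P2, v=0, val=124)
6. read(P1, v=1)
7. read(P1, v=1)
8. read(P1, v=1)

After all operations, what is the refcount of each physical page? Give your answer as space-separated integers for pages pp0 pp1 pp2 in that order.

Op 1: fork(P0) -> P1. 2 ppages; refcounts: pp0:2 pp1:2
Op 2: fork(P0) -> P2. 2 ppages; refcounts: pp0:3 pp1:3
Op 3: fork(P0) -> P3. 2 ppages; refcounts: pp0:4 pp1:4
Op 4: read(P0, v0) -> 16. No state change.
Op 5: write(P2, v0, 124). refcount(pp0)=4>1 -> COPY to pp2. 3 ppages; refcounts: pp0:3 pp1:4 pp2:1
Op 6: read(P1, v1) -> 24. No state change.
Op 7: read(P1, v1) -> 24. No state change.
Op 8: read(P1, v1) -> 24. No state change.

Answer: 3 4 1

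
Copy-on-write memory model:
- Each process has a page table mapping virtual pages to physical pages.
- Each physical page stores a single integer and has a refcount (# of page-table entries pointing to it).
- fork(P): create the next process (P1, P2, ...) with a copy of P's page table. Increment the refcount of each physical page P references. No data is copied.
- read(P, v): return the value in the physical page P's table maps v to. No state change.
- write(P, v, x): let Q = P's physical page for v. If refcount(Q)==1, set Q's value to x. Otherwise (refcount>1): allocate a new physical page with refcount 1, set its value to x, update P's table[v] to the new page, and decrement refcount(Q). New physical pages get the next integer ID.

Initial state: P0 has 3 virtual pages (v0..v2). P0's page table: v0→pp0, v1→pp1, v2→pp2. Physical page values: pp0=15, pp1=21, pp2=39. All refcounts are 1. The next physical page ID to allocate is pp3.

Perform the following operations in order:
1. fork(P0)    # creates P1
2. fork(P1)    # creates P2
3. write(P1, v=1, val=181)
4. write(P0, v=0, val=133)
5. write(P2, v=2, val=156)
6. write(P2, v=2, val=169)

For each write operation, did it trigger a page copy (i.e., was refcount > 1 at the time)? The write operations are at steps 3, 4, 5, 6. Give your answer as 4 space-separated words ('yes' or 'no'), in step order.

Op 1: fork(P0) -> P1. 3 ppages; refcounts: pp0:2 pp1:2 pp2:2
Op 2: fork(P1) -> P2. 3 ppages; refcounts: pp0:3 pp1:3 pp2:3
Op 3: write(P1, v1, 181). refcount(pp1)=3>1 -> COPY to pp3. 4 ppages; refcounts: pp0:3 pp1:2 pp2:3 pp3:1
Op 4: write(P0, v0, 133). refcount(pp0)=3>1 -> COPY to pp4. 5 ppages; refcounts: pp0:2 pp1:2 pp2:3 pp3:1 pp4:1
Op 5: write(P2, v2, 156). refcount(pp2)=3>1 -> COPY to pp5. 6 ppages; refcounts: pp0:2 pp1:2 pp2:2 pp3:1 pp4:1 pp5:1
Op 6: write(P2, v2, 169). refcount(pp5)=1 -> write in place. 6 ppages; refcounts: pp0:2 pp1:2 pp2:2 pp3:1 pp4:1 pp5:1

yes yes yes no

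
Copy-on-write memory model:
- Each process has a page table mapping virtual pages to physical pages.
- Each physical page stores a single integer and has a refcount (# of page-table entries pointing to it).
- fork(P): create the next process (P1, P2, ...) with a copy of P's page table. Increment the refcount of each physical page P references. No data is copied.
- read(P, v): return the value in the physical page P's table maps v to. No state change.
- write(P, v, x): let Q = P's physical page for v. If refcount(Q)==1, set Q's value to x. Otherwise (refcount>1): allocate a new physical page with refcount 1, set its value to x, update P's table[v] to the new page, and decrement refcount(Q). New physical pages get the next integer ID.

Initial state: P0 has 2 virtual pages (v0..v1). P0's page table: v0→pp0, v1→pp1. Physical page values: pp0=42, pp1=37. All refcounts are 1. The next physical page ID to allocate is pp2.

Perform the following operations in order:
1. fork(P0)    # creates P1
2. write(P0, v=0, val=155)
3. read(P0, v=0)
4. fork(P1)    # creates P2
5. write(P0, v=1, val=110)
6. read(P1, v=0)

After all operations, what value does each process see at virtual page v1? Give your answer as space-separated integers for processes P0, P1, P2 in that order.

Op 1: fork(P0) -> P1. 2 ppages; refcounts: pp0:2 pp1:2
Op 2: write(P0, v0, 155). refcount(pp0)=2>1 -> COPY to pp2. 3 ppages; refcounts: pp0:1 pp1:2 pp2:1
Op 3: read(P0, v0) -> 155. No state change.
Op 4: fork(P1) -> P2. 3 ppages; refcounts: pp0:2 pp1:3 pp2:1
Op 5: write(P0, v1, 110). refcount(pp1)=3>1 -> COPY to pp3. 4 ppages; refcounts: pp0:2 pp1:2 pp2:1 pp3:1
Op 6: read(P1, v0) -> 42. No state change.
P0: v1 -> pp3 = 110
P1: v1 -> pp1 = 37
P2: v1 -> pp1 = 37

Answer: 110 37 37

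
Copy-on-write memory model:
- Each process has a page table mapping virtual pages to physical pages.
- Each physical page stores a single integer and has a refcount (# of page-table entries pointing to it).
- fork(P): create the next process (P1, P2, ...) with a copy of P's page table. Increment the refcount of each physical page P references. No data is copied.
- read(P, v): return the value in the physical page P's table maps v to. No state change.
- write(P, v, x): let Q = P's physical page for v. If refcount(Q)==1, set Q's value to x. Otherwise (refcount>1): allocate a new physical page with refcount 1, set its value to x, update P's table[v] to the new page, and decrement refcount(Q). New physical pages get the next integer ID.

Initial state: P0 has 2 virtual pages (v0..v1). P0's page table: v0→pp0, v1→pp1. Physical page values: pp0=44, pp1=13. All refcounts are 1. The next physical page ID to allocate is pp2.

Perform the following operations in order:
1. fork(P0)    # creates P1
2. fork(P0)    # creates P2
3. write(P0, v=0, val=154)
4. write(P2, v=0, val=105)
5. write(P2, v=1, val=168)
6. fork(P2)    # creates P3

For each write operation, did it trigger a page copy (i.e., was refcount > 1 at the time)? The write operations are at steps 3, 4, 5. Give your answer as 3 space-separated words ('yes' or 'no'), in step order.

Op 1: fork(P0) -> P1. 2 ppages; refcounts: pp0:2 pp1:2
Op 2: fork(P0) -> P2. 2 ppages; refcounts: pp0:3 pp1:3
Op 3: write(P0, v0, 154). refcount(pp0)=3>1 -> COPY to pp2. 3 ppages; refcounts: pp0:2 pp1:3 pp2:1
Op 4: write(P2, v0, 105). refcount(pp0)=2>1 -> COPY to pp3. 4 ppages; refcounts: pp0:1 pp1:3 pp2:1 pp3:1
Op 5: write(P2, v1, 168). refcount(pp1)=3>1 -> COPY to pp4. 5 ppages; refcounts: pp0:1 pp1:2 pp2:1 pp3:1 pp4:1
Op 6: fork(P2) -> P3. 5 ppages; refcounts: pp0:1 pp1:2 pp2:1 pp3:2 pp4:2

yes yes yes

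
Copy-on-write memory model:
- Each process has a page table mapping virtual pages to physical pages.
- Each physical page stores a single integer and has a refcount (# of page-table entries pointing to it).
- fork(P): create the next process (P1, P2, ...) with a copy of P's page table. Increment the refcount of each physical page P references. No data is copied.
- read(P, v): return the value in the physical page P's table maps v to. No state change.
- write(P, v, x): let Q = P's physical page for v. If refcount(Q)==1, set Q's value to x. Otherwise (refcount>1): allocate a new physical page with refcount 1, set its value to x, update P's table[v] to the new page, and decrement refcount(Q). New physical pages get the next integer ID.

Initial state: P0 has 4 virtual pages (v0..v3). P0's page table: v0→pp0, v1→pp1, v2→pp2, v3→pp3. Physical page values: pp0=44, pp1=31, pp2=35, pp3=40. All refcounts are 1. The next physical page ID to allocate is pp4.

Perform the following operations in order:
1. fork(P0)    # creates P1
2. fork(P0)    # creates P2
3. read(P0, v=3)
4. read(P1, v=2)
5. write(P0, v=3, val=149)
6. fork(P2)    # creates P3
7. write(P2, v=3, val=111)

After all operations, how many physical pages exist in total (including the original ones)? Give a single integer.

Op 1: fork(P0) -> P1. 4 ppages; refcounts: pp0:2 pp1:2 pp2:2 pp3:2
Op 2: fork(P0) -> P2. 4 ppages; refcounts: pp0:3 pp1:3 pp2:3 pp3:3
Op 3: read(P0, v3) -> 40. No state change.
Op 4: read(P1, v2) -> 35. No state change.
Op 5: write(P0, v3, 149). refcount(pp3)=3>1 -> COPY to pp4. 5 ppages; refcounts: pp0:3 pp1:3 pp2:3 pp3:2 pp4:1
Op 6: fork(P2) -> P3. 5 ppages; refcounts: pp0:4 pp1:4 pp2:4 pp3:3 pp4:1
Op 7: write(P2, v3, 111). refcount(pp3)=3>1 -> COPY to pp5. 6 ppages; refcounts: pp0:4 pp1:4 pp2:4 pp3:2 pp4:1 pp5:1

Answer: 6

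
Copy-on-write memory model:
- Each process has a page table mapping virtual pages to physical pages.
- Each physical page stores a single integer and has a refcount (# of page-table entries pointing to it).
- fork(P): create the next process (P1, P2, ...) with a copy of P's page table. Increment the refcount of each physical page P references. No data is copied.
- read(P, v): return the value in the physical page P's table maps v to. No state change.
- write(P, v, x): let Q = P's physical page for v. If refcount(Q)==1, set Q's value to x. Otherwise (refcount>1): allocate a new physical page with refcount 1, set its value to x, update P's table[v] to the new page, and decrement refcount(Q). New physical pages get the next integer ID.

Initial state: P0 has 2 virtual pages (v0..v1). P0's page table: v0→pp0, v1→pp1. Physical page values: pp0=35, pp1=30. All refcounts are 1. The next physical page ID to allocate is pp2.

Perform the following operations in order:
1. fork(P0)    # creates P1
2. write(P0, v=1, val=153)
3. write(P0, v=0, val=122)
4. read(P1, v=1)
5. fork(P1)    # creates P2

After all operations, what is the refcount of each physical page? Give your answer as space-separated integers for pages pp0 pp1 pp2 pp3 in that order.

Op 1: fork(P0) -> P1. 2 ppages; refcounts: pp0:2 pp1:2
Op 2: write(P0, v1, 153). refcount(pp1)=2>1 -> COPY to pp2. 3 ppages; refcounts: pp0:2 pp1:1 pp2:1
Op 3: write(P0, v0, 122). refcount(pp0)=2>1 -> COPY to pp3. 4 ppages; refcounts: pp0:1 pp1:1 pp2:1 pp3:1
Op 4: read(P1, v1) -> 30. No state change.
Op 5: fork(P1) -> P2. 4 ppages; refcounts: pp0:2 pp1:2 pp2:1 pp3:1

Answer: 2 2 1 1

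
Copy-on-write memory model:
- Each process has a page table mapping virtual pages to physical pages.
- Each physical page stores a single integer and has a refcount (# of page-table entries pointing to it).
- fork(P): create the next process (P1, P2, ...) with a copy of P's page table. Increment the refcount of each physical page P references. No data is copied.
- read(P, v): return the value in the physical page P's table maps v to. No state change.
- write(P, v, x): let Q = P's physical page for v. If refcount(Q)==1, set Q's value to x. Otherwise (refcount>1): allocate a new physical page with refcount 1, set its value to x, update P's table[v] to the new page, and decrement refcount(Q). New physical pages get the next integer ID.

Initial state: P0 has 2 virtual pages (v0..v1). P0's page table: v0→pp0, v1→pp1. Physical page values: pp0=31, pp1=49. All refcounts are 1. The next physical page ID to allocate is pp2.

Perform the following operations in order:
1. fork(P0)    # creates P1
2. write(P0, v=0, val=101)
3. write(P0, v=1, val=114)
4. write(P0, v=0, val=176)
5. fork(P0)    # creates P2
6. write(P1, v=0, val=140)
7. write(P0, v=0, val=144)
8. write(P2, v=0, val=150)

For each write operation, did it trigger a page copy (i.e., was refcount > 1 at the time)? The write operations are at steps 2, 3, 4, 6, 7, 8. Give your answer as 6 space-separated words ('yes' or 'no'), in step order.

Op 1: fork(P0) -> P1. 2 ppages; refcounts: pp0:2 pp1:2
Op 2: write(P0, v0, 101). refcount(pp0)=2>1 -> COPY to pp2. 3 ppages; refcounts: pp0:1 pp1:2 pp2:1
Op 3: write(P0, v1, 114). refcount(pp1)=2>1 -> COPY to pp3. 4 ppages; refcounts: pp0:1 pp1:1 pp2:1 pp3:1
Op 4: write(P0, v0, 176). refcount(pp2)=1 -> write in place. 4 ppages; refcounts: pp0:1 pp1:1 pp2:1 pp3:1
Op 5: fork(P0) -> P2. 4 ppages; refcounts: pp0:1 pp1:1 pp2:2 pp3:2
Op 6: write(P1, v0, 140). refcount(pp0)=1 -> write in place. 4 ppages; refcounts: pp0:1 pp1:1 pp2:2 pp3:2
Op 7: write(P0, v0, 144). refcount(pp2)=2>1 -> COPY to pp4. 5 ppages; refcounts: pp0:1 pp1:1 pp2:1 pp3:2 pp4:1
Op 8: write(P2, v0, 150). refcount(pp2)=1 -> write in place. 5 ppages; refcounts: pp0:1 pp1:1 pp2:1 pp3:2 pp4:1

yes yes no no yes no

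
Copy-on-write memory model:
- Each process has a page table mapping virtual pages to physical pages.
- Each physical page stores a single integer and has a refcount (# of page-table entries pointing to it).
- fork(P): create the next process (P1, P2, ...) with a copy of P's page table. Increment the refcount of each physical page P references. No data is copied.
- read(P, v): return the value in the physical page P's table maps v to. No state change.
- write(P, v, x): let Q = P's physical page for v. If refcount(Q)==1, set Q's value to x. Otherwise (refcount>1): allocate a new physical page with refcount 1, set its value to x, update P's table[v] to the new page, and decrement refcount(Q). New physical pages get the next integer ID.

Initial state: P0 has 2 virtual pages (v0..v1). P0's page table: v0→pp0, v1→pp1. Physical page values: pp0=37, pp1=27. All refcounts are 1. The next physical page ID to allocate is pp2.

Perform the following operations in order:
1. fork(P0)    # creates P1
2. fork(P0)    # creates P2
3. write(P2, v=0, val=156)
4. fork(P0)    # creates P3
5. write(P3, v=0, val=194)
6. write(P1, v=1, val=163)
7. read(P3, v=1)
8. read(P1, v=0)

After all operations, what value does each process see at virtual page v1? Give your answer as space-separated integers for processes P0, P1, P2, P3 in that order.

Answer: 27 163 27 27

Derivation:
Op 1: fork(P0) -> P1. 2 ppages; refcounts: pp0:2 pp1:2
Op 2: fork(P0) -> P2. 2 ppages; refcounts: pp0:3 pp1:3
Op 3: write(P2, v0, 156). refcount(pp0)=3>1 -> COPY to pp2. 3 ppages; refcounts: pp0:2 pp1:3 pp2:1
Op 4: fork(P0) -> P3. 3 ppages; refcounts: pp0:3 pp1:4 pp2:1
Op 5: write(P3, v0, 194). refcount(pp0)=3>1 -> COPY to pp3. 4 ppages; refcounts: pp0:2 pp1:4 pp2:1 pp3:1
Op 6: write(P1, v1, 163). refcount(pp1)=4>1 -> COPY to pp4. 5 ppages; refcounts: pp0:2 pp1:3 pp2:1 pp3:1 pp4:1
Op 7: read(P3, v1) -> 27. No state change.
Op 8: read(P1, v0) -> 37. No state change.
P0: v1 -> pp1 = 27
P1: v1 -> pp4 = 163
P2: v1 -> pp1 = 27
P3: v1 -> pp1 = 27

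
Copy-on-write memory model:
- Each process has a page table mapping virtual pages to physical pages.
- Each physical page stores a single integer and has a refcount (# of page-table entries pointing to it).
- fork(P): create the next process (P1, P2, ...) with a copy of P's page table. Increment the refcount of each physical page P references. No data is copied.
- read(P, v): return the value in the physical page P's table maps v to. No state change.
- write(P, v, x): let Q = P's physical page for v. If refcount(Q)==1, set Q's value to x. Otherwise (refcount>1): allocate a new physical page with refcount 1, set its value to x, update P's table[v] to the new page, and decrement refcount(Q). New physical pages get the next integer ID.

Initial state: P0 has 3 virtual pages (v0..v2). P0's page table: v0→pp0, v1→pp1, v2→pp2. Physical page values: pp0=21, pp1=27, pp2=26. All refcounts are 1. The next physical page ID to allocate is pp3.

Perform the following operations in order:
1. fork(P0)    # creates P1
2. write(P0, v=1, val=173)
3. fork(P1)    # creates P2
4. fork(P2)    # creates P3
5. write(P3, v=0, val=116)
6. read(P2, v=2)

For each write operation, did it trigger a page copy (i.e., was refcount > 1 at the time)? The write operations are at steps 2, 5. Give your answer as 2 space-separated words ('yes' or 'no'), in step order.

Op 1: fork(P0) -> P1. 3 ppages; refcounts: pp0:2 pp1:2 pp2:2
Op 2: write(P0, v1, 173). refcount(pp1)=2>1 -> COPY to pp3. 4 ppages; refcounts: pp0:2 pp1:1 pp2:2 pp3:1
Op 3: fork(P1) -> P2. 4 ppages; refcounts: pp0:3 pp1:2 pp2:3 pp3:1
Op 4: fork(P2) -> P3. 4 ppages; refcounts: pp0:4 pp1:3 pp2:4 pp3:1
Op 5: write(P3, v0, 116). refcount(pp0)=4>1 -> COPY to pp4. 5 ppages; refcounts: pp0:3 pp1:3 pp2:4 pp3:1 pp4:1
Op 6: read(P2, v2) -> 26. No state change.

yes yes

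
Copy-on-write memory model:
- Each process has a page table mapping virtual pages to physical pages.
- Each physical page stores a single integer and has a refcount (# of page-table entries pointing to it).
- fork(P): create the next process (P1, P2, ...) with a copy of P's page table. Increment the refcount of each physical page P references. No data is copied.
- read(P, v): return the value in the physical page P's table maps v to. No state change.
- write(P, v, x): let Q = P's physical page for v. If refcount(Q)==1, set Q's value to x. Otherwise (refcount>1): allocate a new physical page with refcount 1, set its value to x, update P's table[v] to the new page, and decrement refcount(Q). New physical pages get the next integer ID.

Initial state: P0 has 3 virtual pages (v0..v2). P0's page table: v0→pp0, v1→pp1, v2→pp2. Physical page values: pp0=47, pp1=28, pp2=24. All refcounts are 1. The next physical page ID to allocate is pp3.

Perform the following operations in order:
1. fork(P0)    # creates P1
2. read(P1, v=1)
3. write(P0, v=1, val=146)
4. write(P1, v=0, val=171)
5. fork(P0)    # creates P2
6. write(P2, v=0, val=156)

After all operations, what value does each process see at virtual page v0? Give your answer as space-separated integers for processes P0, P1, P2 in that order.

Answer: 47 171 156

Derivation:
Op 1: fork(P0) -> P1. 3 ppages; refcounts: pp0:2 pp1:2 pp2:2
Op 2: read(P1, v1) -> 28. No state change.
Op 3: write(P0, v1, 146). refcount(pp1)=2>1 -> COPY to pp3. 4 ppages; refcounts: pp0:2 pp1:1 pp2:2 pp3:1
Op 4: write(P1, v0, 171). refcount(pp0)=2>1 -> COPY to pp4. 5 ppages; refcounts: pp0:1 pp1:1 pp2:2 pp3:1 pp4:1
Op 5: fork(P0) -> P2. 5 ppages; refcounts: pp0:2 pp1:1 pp2:3 pp3:2 pp4:1
Op 6: write(P2, v0, 156). refcount(pp0)=2>1 -> COPY to pp5. 6 ppages; refcounts: pp0:1 pp1:1 pp2:3 pp3:2 pp4:1 pp5:1
P0: v0 -> pp0 = 47
P1: v0 -> pp4 = 171
P2: v0 -> pp5 = 156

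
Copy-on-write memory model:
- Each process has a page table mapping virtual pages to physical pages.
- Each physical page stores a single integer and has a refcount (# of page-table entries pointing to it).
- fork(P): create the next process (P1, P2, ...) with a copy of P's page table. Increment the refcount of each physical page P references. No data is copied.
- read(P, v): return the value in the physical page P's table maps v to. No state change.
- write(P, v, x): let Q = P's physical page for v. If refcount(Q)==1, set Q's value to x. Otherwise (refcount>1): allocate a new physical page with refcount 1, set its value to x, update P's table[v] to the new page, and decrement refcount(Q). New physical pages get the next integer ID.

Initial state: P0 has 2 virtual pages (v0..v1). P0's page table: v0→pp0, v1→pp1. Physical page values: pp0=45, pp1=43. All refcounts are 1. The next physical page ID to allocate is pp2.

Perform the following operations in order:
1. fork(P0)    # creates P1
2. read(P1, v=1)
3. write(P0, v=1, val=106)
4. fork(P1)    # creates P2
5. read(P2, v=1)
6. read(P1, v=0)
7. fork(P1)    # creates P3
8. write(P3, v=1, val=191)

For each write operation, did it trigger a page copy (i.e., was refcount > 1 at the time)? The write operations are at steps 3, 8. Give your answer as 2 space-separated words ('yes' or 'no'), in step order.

Op 1: fork(P0) -> P1. 2 ppages; refcounts: pp0:2 pp1:2
Op 2: read(P1, v1) -> 43. No state change.
Op 3: write(P0, v1, 106). refcount(pp1)=2>1 -> COPY to pp2. 3 ppages; refcounts: pp0:2 pp1:1 pp2:1
Op 4: fork(P1) -> P2. 3 ppages; refcounts: pp0:3 pp1:2 pp2:1
Op 5: read(P2, v1) -> 43. No state change.
Op 6: read(P1, v0) -> 45. No state change.
Op 7: fork(P1) -> P3. 3 ppages; refcounts: pp0:4 pp1:3 pp2:1
Op 8: write(P3, v1, 191). refcount(pp1)=3>1 -> COPY to pp3. 4 ppages; refcounts: pp0:4 pp1:2 pp2:1 pp3:1

yes yes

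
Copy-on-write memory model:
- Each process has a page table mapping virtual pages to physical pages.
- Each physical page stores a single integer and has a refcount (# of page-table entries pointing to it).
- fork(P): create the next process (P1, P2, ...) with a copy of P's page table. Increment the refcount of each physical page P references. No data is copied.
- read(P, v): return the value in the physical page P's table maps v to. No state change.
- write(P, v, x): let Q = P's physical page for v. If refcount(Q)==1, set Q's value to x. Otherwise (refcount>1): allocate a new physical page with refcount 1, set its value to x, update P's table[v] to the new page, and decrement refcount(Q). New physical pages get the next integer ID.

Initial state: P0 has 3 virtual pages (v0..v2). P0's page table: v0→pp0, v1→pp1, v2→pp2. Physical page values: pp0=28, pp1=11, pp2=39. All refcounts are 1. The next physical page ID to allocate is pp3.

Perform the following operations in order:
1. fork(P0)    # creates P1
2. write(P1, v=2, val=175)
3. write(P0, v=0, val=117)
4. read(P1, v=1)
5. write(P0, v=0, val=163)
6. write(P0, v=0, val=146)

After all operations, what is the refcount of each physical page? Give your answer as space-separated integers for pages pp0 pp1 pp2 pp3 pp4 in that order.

Op 1: fork(P0) -> P1. 3 ppages; refcounts: pp0:2 pp1:2 pp2:2
Op 2: write(P1, v2, 175). refcount(pp2)=2>1 -> COPY to pp3. 4 ppages; refcounts: pp0:2 pp1:2 pp2:1 pp3:1
Op 3: write(P0, v0, 117). refcount(pp0)=2>1 -> COPY to pp4. 5 ppages; refcounts: pp0:1 pp1:2 pp2:1 pp3:1 pp4:1
Op 4: read(P1, v1) -> 11. No state change.
Op 5: write(P0, v0, 163). refcount(pp4)=1 -> write in place. 5 ppages; refcounts: pp0:1 pp1:2 pp2:1 pp3:1 pp4:1
Op 6: write(P0, v0, 146). refcount(pp4)=1 -> write in place. 5 ppages; refcounts: pp0:1 pp1:2 pp2:1 pp3:1 pp4:1

Answer: 1 2 1 1 1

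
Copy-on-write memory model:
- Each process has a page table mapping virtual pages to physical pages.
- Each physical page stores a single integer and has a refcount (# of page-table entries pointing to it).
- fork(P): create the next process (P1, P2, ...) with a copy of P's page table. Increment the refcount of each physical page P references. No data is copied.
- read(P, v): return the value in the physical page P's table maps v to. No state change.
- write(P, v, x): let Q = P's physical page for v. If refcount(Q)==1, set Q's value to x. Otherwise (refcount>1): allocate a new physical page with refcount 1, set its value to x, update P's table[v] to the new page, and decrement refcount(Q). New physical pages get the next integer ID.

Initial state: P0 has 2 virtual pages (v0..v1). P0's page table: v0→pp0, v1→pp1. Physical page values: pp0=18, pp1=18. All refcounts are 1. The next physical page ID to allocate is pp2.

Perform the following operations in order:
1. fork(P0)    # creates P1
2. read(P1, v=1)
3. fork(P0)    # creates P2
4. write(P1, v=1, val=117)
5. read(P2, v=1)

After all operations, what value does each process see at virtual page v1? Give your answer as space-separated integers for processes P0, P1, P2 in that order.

Answer: 18 117 18

Derivation:
Op 1: fork(P0) -> P1. 2 ppages; refcounts: pp0:2 pp1:2
Op 2: read(P1, v1) -> 18. No state change.
Op 3: fork(P0) -> P2. 2 ppages; refcounts: pp0:3 pp1:3
Op 4: write(P1, v1, 117). refcount(pp1)=3>1 -> COPY to pp2. 3 ppages; refcounts: pp0:3 pp1:2 pp2:1
Op 5: read(P2, v1) -> 18. No state change.
P0: v1 -> pp1 = 18
P1: v1 -> pp2 = 117
P2: v1 -> pp1 = 18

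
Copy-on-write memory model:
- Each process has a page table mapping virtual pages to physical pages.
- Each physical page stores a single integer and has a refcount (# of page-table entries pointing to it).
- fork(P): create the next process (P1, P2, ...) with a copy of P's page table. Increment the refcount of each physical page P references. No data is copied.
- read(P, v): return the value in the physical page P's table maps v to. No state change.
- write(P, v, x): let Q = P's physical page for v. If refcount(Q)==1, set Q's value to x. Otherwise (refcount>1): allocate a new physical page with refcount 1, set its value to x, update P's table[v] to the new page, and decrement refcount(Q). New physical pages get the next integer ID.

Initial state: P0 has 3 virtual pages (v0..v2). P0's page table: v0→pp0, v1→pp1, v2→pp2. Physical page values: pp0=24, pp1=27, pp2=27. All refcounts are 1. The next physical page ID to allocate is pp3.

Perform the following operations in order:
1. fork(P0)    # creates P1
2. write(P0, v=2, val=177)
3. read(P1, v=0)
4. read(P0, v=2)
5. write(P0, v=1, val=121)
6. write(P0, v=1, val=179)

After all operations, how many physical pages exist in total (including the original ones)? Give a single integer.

Op 1: fork(P0) -> P1. 3 ppages; refcounts: pp0:2 pp1:2 pp2:2
Op 2: write(P0, v2, 177). refcount(pp2)=2>1 -> COPY to pp3. 4 ppages; refcounts: pp0:2 pp1:2 pp2:1 pp3:1
Op 3: read(P1, v0) -> 24. No state change.
Op 4: read(P0, v2) -> 177. No state change.
Op 5: write(P0, v1, 121). refcount(pp1)=2>1 -> COPY to pp4. 5 ppages; refcounts: pp0:2 pp1:1 pp2:1 pp3:1 pp4:1
Op 6: write(P0, v1, 179). refcount(pp4)=1 -> write in place. 5 ppages; refcounts: pp0:2 pp1:1 pp2:1 pp3:1 pp4:1

Answer: 5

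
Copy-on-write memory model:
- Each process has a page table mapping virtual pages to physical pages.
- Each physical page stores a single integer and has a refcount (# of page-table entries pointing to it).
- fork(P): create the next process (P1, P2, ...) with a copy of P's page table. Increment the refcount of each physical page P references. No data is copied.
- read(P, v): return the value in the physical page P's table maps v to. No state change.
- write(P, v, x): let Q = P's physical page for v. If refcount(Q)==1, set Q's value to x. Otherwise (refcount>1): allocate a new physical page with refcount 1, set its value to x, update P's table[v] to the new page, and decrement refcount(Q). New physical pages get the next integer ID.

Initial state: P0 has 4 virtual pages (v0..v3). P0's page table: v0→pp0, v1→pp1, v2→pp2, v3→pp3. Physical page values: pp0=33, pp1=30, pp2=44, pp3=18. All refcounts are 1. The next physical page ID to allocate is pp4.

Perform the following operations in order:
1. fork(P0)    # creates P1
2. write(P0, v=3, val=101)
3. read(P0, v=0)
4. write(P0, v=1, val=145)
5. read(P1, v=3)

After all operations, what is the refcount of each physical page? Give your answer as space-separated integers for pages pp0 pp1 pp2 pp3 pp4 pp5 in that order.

Op 1: fork(P0) -> P1. 4 ppages; refcounts: pp0:2 pp1:2 pp2:2 pp3:2
Op 2: write(P0, v3, 101). refcount(pp3)=2>1 -> COPY to pp4. 5 ppages; refcounts: pp0:2 pp1:2 pp2:2 pp3:1 pp4:1
Op 3: read(P0, v0) -> 33. No state change.
Op 4: write(P0, v1, 145). refcount(pp1)=2>1 -> COPY to pp5. 6 ppages; refcounts: pp0:2 pp1:1 pp2:2 pp3:1 pp4:1 pp5:1
Op 5: read(P1, v3) -> 18. No state change.

Answer: 2 1 2 1 1 1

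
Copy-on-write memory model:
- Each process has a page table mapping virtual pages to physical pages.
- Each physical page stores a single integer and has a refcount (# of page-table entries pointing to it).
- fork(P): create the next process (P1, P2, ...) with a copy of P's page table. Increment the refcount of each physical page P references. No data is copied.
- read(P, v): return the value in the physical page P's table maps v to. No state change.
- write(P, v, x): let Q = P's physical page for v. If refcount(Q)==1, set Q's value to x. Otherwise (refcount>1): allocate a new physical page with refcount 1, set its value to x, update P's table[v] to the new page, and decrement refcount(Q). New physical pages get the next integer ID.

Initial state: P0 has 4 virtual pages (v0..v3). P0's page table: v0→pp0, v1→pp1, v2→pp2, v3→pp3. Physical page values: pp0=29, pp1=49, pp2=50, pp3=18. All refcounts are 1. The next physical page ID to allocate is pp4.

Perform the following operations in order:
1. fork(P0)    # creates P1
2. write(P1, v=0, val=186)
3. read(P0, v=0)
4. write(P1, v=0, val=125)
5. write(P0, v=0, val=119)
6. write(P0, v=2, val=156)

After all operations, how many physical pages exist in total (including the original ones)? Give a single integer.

Answer: 6

Derivation:
Op 1: fork(P0) -> P1. 4 ppages; refcounts: pp0:2 pp1:2 pp2:2 pp3:2
Op 2: write(P1, v0, 186). refcount(pp0)=2>1 -> COPY to pp4. 5 ppages; refcounts: pp0:1 pp1:2 pp2:2 pp3:2 pp4:1
Op 3: read(P0, v0) -> 29. No state change.
Op 4: write(P1, v0, 125). refcount(pp4)=1 -> write in place. 5 ppages; refcounts: pp0:1 pp1:2 pp2:2 pp3:2 pp4:1
Op 5: write(P0, v0, 119). refcount(pp0)=1 -> write in place. 5 ppages; refcounts: pp0:1 pp1:2 pp2:2 pp3:2 pp4:1
Op 6: write(P0, v2, 156). refcount(pp2)=2>1 -> COPY to pp5. 6 ppages; refcounts: pp0:1 pp1:2 pp2:1 pp3:2 pp4:1 pp5:1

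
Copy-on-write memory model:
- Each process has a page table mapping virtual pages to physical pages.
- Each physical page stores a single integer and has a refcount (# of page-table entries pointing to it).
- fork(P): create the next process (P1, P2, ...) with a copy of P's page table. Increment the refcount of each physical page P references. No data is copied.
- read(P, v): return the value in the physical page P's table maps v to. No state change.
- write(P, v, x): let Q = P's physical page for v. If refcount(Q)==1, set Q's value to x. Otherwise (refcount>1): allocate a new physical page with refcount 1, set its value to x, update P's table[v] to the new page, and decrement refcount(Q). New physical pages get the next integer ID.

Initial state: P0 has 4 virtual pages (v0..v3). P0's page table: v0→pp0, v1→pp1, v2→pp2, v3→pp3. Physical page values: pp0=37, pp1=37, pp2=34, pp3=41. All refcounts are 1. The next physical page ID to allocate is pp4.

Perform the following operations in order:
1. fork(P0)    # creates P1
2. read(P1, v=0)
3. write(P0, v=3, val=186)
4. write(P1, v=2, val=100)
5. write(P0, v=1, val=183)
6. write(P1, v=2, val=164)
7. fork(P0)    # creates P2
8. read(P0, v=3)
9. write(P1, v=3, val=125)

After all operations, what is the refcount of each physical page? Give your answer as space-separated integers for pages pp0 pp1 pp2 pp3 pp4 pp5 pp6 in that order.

Op 1: fork(P0) -> P1. 4 ppages; refcounts: pp0:2 pp1:2 pp2:2 pp3:2
Op 2: read(P1, v0) -> 37. No state change.
Op 3: write(P0, v3, 186). refcount(pp3)=2>1 -> COPY to pp4. 5 ppages; refcounts: pp0:2 pp1:2 pp2:2 pp3:1 pp4:1
Op 4: write(P1, v2, 100). refcount(pp2)=2>1 -> COPY to pp5. 6 ppages; refcounts: pp0:2 pp1:2 pp2:1 pp3:1 pp4:1 pp5:1
Op 5: write(P0, v1, 183). refcount(pp1)=2>1 -> COPY to pp6. 7 ppages; refcounts: pp0:2 pp1:1 pp2:1 pp3:1 pp4:1 pp5:1 pp6:1
Op 6: write(P1, v2, 164). refcount(pp5)=1 -> write in place. 7 ppages; refcounts: pp0:2 pp1:1 pp2:1 pp3:1 pp4:1 pp5:1 pp6:1
Op 7: fork(P0) -> P2. 7 ppages; refcounts: pp0:3 pp1:1 pp2:2 pp3:1 pp4:2 pp5:1 pp6:2
Op 8: read(P0, v3) -> 186. No state change.
Op 9: write(P1, v3, 125). refcount(pp3)=1 -> write in place. 7 ppages; refcounts: pp0:3 pp1:1 pp2:2 pp3:1 pp4:2 pp5:1 pp6:2

Answer: 3 1 2 1 2 1 2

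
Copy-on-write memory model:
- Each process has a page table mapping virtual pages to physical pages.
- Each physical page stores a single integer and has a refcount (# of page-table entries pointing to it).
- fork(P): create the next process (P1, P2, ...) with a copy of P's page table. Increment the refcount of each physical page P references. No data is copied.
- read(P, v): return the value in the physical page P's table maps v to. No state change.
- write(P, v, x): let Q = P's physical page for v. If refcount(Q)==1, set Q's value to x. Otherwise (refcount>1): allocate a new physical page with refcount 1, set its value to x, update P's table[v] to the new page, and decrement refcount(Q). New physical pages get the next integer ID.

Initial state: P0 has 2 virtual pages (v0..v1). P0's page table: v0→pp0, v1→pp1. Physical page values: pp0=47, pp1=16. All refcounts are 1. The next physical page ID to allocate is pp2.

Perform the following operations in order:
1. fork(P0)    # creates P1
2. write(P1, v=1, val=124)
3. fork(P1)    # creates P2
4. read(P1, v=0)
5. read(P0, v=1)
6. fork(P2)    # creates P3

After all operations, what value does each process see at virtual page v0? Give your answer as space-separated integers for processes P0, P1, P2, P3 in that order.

Op 1: fork(P0) -> P1. 2 ppages; refcounts: pp0:2 pp1:2
Op 2: write(P1, v1, 124). refcount(pp1)=2>1 -> COPY to pp2. 3 ppages; refcounts: pp0:2 pp1:1 pp2:1
Op 3: fork(P1) -> P2. 3 ppages; refcounts: pp0:3 pp1:1 pp2:2
Op 4: read(P1, v0) -> 47. No state change.
Op 5: read(P0, v1) -> 16. No state change.
Op 6: fork(P2) -> P3. 3 ppages; refcounts: pp0:4 pp1:1 pp2:3
P0: v0 -> pp0 = 47
P1: v0 -> pp0 = 47
P2: v0 -> pp0 = 47
P3: v0 -> pp0 = 47

Answer: 47 47 47 47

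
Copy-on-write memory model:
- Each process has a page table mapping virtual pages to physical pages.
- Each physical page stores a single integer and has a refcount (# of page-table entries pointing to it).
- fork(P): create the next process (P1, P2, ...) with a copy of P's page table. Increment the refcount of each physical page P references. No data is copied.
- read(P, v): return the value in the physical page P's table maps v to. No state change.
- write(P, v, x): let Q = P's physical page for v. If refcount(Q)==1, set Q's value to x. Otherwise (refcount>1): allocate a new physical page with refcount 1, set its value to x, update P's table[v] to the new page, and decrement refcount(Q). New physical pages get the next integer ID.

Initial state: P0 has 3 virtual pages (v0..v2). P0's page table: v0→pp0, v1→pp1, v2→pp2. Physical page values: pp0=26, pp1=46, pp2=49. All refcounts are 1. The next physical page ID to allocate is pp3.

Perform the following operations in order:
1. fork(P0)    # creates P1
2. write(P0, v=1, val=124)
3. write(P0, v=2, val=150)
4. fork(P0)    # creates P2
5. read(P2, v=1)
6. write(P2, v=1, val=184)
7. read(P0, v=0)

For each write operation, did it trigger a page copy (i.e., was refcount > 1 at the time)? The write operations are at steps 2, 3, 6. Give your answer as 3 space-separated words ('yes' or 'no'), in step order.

Op 1: fork(P0) -> P1. 3 ppages; refcounts: pp0:2 pp1:2 pp2:2
Op 2: write(P0, v1, 124). refcount(pp1)=2>1 -> COPY to pp3. 4 ppages; refcounts: pp0:2 pp1:1 pp2:2 pp3:1
Op 3: write(P0, v2, 150). refcount(pp2)=2>1 -> COPY to pp4. 5 ppages; refcounts: pp0:2 pp1:1 pp2:1 pp3:1 pp4:1
Op 4: fork(P0) -> P2. 5 ppages; refcounts: pp0:3 pp1:1 pp2:1 pp3:2 pp4:2
Op 5: read(P2, v1) -> 124. No state change.
Op 6: write(P2, v1, 184). refcount(pp3)=2>1 -> COPY to pp5. 6 ppages; refcounts: pp0:3 pp1:1 pp2:1 pp3:1 pp4:2 pp5:1
Op 7: read(P0, v0) -> 26. No state change.

yes yes yes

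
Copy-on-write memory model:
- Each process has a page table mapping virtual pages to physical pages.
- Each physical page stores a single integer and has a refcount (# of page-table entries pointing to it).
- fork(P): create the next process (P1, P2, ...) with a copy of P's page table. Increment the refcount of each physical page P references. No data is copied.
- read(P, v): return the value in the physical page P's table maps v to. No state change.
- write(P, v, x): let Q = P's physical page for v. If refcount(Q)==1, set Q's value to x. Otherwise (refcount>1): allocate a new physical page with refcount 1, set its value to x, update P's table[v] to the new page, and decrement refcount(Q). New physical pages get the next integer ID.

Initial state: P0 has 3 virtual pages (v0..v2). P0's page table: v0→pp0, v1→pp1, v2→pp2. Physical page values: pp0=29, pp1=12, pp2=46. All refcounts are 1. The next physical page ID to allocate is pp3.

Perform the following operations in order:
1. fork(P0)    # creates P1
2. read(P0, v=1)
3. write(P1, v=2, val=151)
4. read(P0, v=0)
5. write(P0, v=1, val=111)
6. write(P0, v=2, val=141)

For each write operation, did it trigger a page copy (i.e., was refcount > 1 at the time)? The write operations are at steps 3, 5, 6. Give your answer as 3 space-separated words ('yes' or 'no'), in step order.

Op 1: fork(P0) -> P1. 3 ppages; refcounts: pp0:2 pp1:2 pp2:2
Op 2: read(P0, v1) -> 12. No state change.
Op 3: write(P1, v2, 151). refcount(pp2)=2>1 -> COPY to pp3. 4 ppages; refcounts: pp0:2 pp1:2 pp2:1 pp3:1
Op 4: read(P0, v0) -> 29. No state change.
Op 5: write(P0, v1, 111). refcount(pp1)=2>1 -> COPY to pp4. 5 ppages; refcounts: pp0:2 pp1:1 pp2:1 pp3:1 pp4:1
Op 6: write(P0, v2, 141). refcount(pp2)=1 -> write in place. 5 ppages; refcounts: pp0:2 pp1:1 pp2:1 pp3:1 pp4:1

yes yes no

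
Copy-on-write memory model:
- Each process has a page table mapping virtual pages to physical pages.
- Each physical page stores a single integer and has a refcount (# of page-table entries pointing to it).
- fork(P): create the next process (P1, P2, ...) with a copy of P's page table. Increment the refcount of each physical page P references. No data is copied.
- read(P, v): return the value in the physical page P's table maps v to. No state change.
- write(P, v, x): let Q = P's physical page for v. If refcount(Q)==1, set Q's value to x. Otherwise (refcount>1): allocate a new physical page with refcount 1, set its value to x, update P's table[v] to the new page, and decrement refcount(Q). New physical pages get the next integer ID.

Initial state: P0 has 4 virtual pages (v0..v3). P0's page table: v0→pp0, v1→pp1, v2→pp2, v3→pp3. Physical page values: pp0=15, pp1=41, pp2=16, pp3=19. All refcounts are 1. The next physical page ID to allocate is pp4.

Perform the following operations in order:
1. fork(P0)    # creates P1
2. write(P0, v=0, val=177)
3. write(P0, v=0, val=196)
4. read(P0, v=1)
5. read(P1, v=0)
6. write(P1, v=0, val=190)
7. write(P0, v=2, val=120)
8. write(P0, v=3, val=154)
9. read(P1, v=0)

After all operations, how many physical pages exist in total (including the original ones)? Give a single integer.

Op 1: fork(P0) -> P1. 4 ppages; refcounts: pp0:2 pp1:2 pp2:2 pp3:2
Op 2: write(P0, v0, 177). refcount(pp0)=2>1 -> COPY to pp4. 5 ppages; refcounts: pp0:1 pp1:2 pp2:2 pp3:2 pp4:1
Op 3: write(P0, v0, 196). refcount(pp4)=1 -> write in place. 5 ppages; refcounts: pp0:1 pp1:2 pp2:2 pp3:2 pp4:1
Op 4: read(P0, v1) -> 41. No state change.
Op 5: read(P1, v0) -> 15. No state change.
Op 6: write(P1, v0, 190). refcount(pp0)=1 -> write in place. 5 ppages; refcounts: pp0:1 pp1:2 pp2:2 pp3:2 pp4:1
Op 7: write(P0, v2, 120). refcount(pp2)=2>1 -> COPY to pp5. 6 ppages; refcounts: pp0:1 pp1:2 pp2:1 pp3:2 pp4:1 pp5:1
Op 8: write(P0, v3, 154). refcount(pp3)=2>1 -> COPY to pp6. 7 ppages; refcounts: pp0:1 pp1:2 pp2:1 pp3:1 pp4:1 pp5:1 pp6:1
Op 9: read(P1, v0) -> 190. No state change.

Answer: 7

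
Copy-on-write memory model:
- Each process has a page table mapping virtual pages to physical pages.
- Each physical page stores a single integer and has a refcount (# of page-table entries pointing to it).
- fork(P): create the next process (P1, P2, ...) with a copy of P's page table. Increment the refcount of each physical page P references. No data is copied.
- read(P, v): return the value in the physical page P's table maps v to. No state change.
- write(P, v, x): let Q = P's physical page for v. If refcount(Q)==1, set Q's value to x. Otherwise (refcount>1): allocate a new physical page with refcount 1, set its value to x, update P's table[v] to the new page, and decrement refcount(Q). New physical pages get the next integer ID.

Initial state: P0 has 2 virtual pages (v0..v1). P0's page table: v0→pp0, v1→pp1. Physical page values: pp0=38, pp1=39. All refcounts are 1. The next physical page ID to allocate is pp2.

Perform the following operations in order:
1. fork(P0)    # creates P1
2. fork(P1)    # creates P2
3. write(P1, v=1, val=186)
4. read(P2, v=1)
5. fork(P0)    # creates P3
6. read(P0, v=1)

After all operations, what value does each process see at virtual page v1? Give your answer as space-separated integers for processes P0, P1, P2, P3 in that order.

Answer: 39 186 39 39

Derivation:
Op 1: fork(P0) -> P1. 2 ppages; refcounts: pp0:2 pp1:2
Op 2: fork(P1) -> P2. 2 ppages; refcounts: pp0:3 pp1:3
Op 3: write(P1, v1, 186). refcount(pp1)=3>1 -> COPY to pp2. 3 ppages; refcounts: pp0:3 pp1:2 pp2:1
Op 4: read(P2, v1) -> 39. No state change.
Op 5: fork(P0) -> P3. 3 ppages; refcounts: pp0:4 pp1:3 pp2:1
Op 6: read(P0, v1) -> 39. No state change.
P0: v1 -> pp1 = 39
P1: v1 -> pp2 = 186
P2: v1 -> pp1 = 39
P3: v1 -> pp1 = 39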